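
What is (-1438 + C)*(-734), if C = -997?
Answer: 1787290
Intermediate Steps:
(-1438 + C)*(-734) = (-1438 - 997)*(-734) = -2435*(-734) = 1787290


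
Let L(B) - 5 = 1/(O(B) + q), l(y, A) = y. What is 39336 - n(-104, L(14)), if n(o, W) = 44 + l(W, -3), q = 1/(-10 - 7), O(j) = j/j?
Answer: 628575/16 ≈ 39286.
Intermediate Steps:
O(j) = 1
q = -1/17 (q = 1/(-17) = -1/17 ≈ -0.058824)
L(B) = 97/16 (L(B) = 5 + 1/(1 - 1/17) = 5 + 1/(16/17) = 5 + 17/16 = 97/16)
n(o, W) = 44 + W
39336 - n(-104, L(14)) = 39336 - (44 + 97/16) = 39336 - 1*801/16 = 39336 - 801/16 = 628575/16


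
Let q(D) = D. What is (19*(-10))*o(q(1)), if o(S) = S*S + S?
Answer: -380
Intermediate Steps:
o(S) = S + S² (o(S) = S² + S = S + S²)
(19*(-10))*o(q(1)) = (19*(-10))*(1*(1 + 1)) = -190*2 = -380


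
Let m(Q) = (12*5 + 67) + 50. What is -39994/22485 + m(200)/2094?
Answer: -26589197/15694530 ≈ -1.6942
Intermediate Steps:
m(Q) = 177 (m(Q) = (60 + 67) + 50 = 127 + 50 = 177)
-39994/22485 + m(200)/2094 = -39994/22485 + 177/2094 = -39994*1/22485 + 177*(1/2094) = -39994/22485 + 59/698 = -26589197/15694530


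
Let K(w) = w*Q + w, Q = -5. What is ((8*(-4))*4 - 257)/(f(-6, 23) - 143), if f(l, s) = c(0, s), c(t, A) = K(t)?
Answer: 35/13 ≈ 2.6923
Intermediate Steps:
K(w) = -4*w (K(w) = w*(-5) + w = -5*w + w = -4*w)
c(t, A) = -4*t
f(l, s) = 0 (f(l, s) = -4*0 = 0)
((8*(-4))*4 - 257)/(f(-6, 23) - 143) = ((8*(-4))*4 - 257)/(0 - 143) = (-32*4 - 257)/(-143) = (-128 - 257)*(-1/143) = -385*(-1/143) = 35/13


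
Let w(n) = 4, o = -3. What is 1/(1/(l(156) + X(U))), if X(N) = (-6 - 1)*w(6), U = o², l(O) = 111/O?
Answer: -1419/52 ≈ -27.288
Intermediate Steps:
U = 9 (U = (-3)² = 9)
X(N) = -28 (X(N) = (-6 - 1)*4 = -7*4 = -28)
1/(1/(l(156) + X(U))) = 1/(1/(111/156 - 28)) = 1/(1/(111*(1/156) - 28)) = 1/(1/(37/52 - 28)) = 1/(1/(-1419/52)) = 1/(-52/1419) = -1419/52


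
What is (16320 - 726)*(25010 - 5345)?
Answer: 306656010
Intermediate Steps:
(16320 - 726)*(25010 - 5345) = 15594*19665 = 306656010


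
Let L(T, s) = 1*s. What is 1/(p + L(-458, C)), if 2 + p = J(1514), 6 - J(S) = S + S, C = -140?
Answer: -1/3164 ≈ -0.00031606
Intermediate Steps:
L(T, s) = s
J(S) = 6 - 2*S (J(S) = 6 - (S + S) = 6 - 2*S)
p = -3024 (p = -2 + (6 - 2*1514) = -2 + (6 - 3028) = -2 - 3022 = -3024)
1/(p + L(-458, C)) = 1/(-3024 - 140) = 1/(-3164) = -1/3164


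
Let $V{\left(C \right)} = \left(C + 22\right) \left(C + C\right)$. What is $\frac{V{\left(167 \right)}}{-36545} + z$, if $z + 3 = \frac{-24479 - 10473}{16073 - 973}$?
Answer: $- \frac{194300597}{27591475} \approx -7.0421$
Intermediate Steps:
$V{\left(C \right)} = 2 C \left(22 + C\right)$ ($V{\left(C \right)} = \left(22 + C\right) 2 C = 2 C \left(22 + C\right)$)
$z = - \frac{20063}{3775}$ ($z = -3 + \frac{-24479 - 10473}{16073 - 973} = -3 - \frac{34952}{15100} = -3 - \frac{8738}{3775} = - \frac{20063}{3775} \approx -5.3147$)
$\frac{V{\left(167 \right)}}{-36545} + z = \frac{2 \cdot 167 \left(22 + 167\right)}{-36545} - \frac{20063}{3775} = 2 \cdot 167 \cdot 189 \left(- \frac{1}{36545}\right) - \frac{20063}{3775} = 63126 \left(- \frac{1}{36545}\right) - \frac{20063}{3775} = - \frac{63126}{36545} - \frac{20063}{3775} = - \frac{194300597}{27591475}$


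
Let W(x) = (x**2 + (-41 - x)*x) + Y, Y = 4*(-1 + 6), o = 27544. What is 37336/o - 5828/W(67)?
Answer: 32792713/9389061 ≈ 3.4926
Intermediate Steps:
Y = 20 (Y = 4*5 = 20)
W(x) = 20 + x**2 + x*(-41 - x) (W(x) = (x**2 + (-41 - x)*x) + 20 = (x**2 + x*(-41 - x)) + 20 = 20 + x**2 + x*(-41 - x))
37336/o - 5828/W(67) = 37336/27544 - 5828/(20 - 41*67) = 37336*(1/27544) - 5828/(20 - 2747) = 4667/3443 - 5828/(-2727) = 4667/3443 - 5828*(-1/2727) = 4667/3443 + 5828/2727 = 32792713/9389061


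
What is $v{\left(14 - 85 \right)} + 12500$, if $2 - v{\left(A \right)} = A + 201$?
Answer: $12372$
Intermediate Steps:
$v{\left(A \right)} = -199 - A$ ($v{\left(A \right)} = 2 - \left(A + 201\right) = 2 - \left(201 + A\right) = -199 - A$)
$v{\left(14 - 85 \right)} + 12500 = \left(-199 - \left(14 - 85\right)\right) + 12500 = \left(-199 - -71\right) + 12500 = \left(-199 + 71\right) + 12500 = -128 + 12500 = 12372$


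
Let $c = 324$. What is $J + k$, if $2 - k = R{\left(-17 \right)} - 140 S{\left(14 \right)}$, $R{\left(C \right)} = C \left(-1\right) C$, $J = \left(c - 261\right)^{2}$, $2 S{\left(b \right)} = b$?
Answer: $5240$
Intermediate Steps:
$S{\left(b \right)} = \frac{b}{2}$
$J = 3969$ ($J = \left(324 - 261\right)^{2} = 63^{2} = 3969$)
$R{\left(C \right)} = - C^{2}$ ($R{\left(C \right)} = - C C = - C^{2}$)
$k = 1271$ ($k = 2 - \left(- \left(-17\right)^{2} - 140 \cdot \frac{1}{2} \cdot 14\right) = 2 - \left(\left(-1\right) 289 - 980\right) = 2 - \left(-289 - 980\right) = 2 - -1269 = 2 + 1269 = 1271$)
$J + k = 3969 + 1271 = 5240$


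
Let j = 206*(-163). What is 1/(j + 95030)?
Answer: 1/61452 ≈ 1.6273e-5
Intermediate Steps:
j = -33578
1/(j + 95030) = 1/(-33578 + 95030) = 1/61452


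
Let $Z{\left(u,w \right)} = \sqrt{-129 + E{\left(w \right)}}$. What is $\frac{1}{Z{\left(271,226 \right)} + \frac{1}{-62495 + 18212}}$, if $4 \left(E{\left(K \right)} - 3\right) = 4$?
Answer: $- \frac{44283}{245123011126} - \frac{9804920445 i \sqrt{5}}{245123011126} \approx -1.8066 \cdot 10^{-7} - 0.089443 i$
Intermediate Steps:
$E{\left(K \right)} = 4$ ($E{\left(K \right)} = 3 + \frac{1}{4} \cdot 4 = 3 + 1 = 4$)
$Z{\left(u,w \right)} = 5 i \sqrt{5}$ ($Z{\left(u,w \right)} = \sqrt{-129 + 4} = \sqrt{-125} = 5 i \sqrt{5}$)
$\frac{1}{Z{\left(271,226 \right)} + \frac{1}{-62495 + 18212}} = \frac{1}{5 i \sqrt{5} + \frac{1}{-62495 + 18212}} = \frac{1}{5 i \sqrt{5} + \frac{1}{-44283}} = \frac{1}{5 i \sqrt{5} - \frac{1}{44283}} = \frac{1}{- \frac{1}{44283} + 5 i \sqrt{5}}$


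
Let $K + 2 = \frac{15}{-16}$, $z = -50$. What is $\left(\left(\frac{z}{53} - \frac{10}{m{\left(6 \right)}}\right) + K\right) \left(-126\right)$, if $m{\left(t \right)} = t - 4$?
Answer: $\frac{474453}{424} \approx 1119.0$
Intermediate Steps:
$m{\left(t \right)} = -4 + t$ ($m{\left(t \right)} = t - 4 = -4 + t$)
$K = - \frac{47}{16}$ ($K = -2 + \frac{15}{-16} = -2 + 15 \left(- \frac{1}{16}\right) = -2 - \frac{15}{16} = - \frac{47}{16} \approx -2.9375$)
$\left(\left(\frac{z}{53} - \frac{10}{m{\left(6 \right)}}\right) + K\right) \left(-126\right) = \left(\left(- \frac{50}{53} - \frac{10}{-4 + 6}\right) - \frac{47}{16}\right) \left(-126\right) = \left(\left(\left(-50\right) \frac{1}{53} - \frac{10}{2}\right) - \frac{47}{16}\right) \left(-126\right) = \left(\left(- \frac{50}{53} - 5\right) - \frac{47}{16}\right) \left(-126\right) = \left(- \frac{315}{53} - \frac{47}{16}\right) \left(-126\right) = \left(- \frac{7531}{848}\right) \left(-126\right) = \frac{474453}{424}$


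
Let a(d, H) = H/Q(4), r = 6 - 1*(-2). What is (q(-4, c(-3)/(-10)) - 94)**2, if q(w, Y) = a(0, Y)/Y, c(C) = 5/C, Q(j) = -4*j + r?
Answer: 567009/64 ≈ 8859.5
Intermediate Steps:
r = 8 (r = 6 + 2 = 8)
Q(j) = 8 - 4*j (Q(j) = -4*j + 8 = 8 - 4*j)
a(d, H) = -H/8 (a(d, H) = H/(8 - 4*4) = H/(8 - 16) = H/(-8) = H*(-1/8) = -H/8)
q(w, Y) = -1/8 (q(w, Y) = (-Y/8)/Y = -1/8)
(q(-4, c(-3)/(-10)) - 94)**2 = (-1/8 - 94)**2 = (-753/8)**2 = 567009/64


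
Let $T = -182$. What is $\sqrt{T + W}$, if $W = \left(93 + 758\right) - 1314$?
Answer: $i \sqrt{645} \approx 25.397 i$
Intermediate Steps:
$W = -463$ ($W = 851 - 1314 = -463$)
$\sqrt{T + W} = \sqrt{-182 - 463} = \sqrt{-645} = i \sqrt{645}$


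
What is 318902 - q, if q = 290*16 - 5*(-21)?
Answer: 314157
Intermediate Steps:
q = 4745 (q = 4640 + 105 = 4745)
318902 - q = 318902 - 1*4745 = 318902 - 4745 = 314157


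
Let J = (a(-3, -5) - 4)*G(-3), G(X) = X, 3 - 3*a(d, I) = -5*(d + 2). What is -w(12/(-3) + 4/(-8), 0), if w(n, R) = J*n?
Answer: 63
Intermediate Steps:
a(d, I) = 13/3 + 5*d/3 (a(d, I) = 1 - (-5)*(d + 2)/3 = 1 - (-5)*(2 + d)/3 = 1 - (-10 - 5*d)/3 = 1 + (10/3 + 5*d/3) = 13/3 + 5*d/3)
J = 14 (J = ((13/3 + (5/3)*(-3)) - 4)*(-3) = ((13/3 - 5) - 4)*(-3) = (-2/3 - 4)*(-3) = -14/3*(-3) = 14)
w(n, R) = 14*n
-w(12/(-3) + 4/(-8), 0) = -14*(12/(-3) + 4/(-8)) = -14*(12*(-1/3) + 4*(-1/8)) = -14*(-4 - 1/2) = -14*(-9)/2 = -1*(-63) = 63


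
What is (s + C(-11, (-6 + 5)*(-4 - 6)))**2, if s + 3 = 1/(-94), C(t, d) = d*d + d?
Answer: 101143249/8836 ≈ 11447.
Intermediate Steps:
C(t, d) = d + d**2 (C(t, d) = d**2 + d = d + d**2)
s = -283/94 (s = -3 + 1/(-94) = -3 - 1/94 = -283/94 ≈ -3.0106)
(s + C(-11, (-6 + 5)*(-4 - 6)))**2 = (-283/94 + ((-6 + 5)*(-4 - 6))*(1 + (-6 + 5)*(-4 - 6)))**2 = (-283/94 + (-1*(-10))*(1 - 1*(-10)))**2 = (-283/94 + 10*(1 + 10))**2 = (-283/94 + 10*11)**2 = (-283/94 + 110)**2 = (10057/94)**2 = 101143249/8836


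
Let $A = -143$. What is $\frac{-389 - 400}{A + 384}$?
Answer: $- \frac{789}{241} \approx -3.2739$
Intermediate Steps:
$\frac{-389 - 400}{A + 384} = \frac{-389 - 400}{-143 + 384} = - \frac{789}{241}$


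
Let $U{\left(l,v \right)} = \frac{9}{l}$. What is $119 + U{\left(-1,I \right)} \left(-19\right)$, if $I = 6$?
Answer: $290$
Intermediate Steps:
$119 + U{\left(-1,I \right)} \left(-19\right) = 119 + \frac{9}{-1} \left(-19\right) = 119 + 9 \left(-1\right) \left(-19\right) = 119 - -171 = 119 + 171 = 290$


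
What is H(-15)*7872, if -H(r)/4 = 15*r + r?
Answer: 7557120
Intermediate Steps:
H(r) = -64*r (H(r) = -4*(15*r + r) = -64*r)
H(-15)*7872 = -64*(-15)*7872 = 960*7872 = 7557120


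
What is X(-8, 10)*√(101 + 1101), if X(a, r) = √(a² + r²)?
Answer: 2*√49282 ≈ 443.99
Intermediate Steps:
X(-8, 10)*√(101 + 1101) = √((-8)² + 10²)*√(101 + 1101) = √(64 + 100)*√1202 = √164*√1202 = (2*√41)*√1202 = 2*√49282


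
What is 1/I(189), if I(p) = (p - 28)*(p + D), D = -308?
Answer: -1/19159 ≈ -5.2195e-5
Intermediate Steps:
I(p) = (-308 + p)*(-28 + p) (I(p) = (p - 28)*(p - 308) = (-28 + p)*(-308 + p) = (-308 + p)*(-28 + p))
1/I(189) = 1/(8624 + 189² - 336*189) = 1/(8624 + 35721 - 63504) = 1/(-19159) = -1/19159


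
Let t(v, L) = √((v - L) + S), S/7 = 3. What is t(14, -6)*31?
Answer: 31*√41 ≈ 198.50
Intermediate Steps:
S = 21 (S = 7*3 = 21)
t(v, L) = √(21 + v - L) (t(v, L) = √((v - L) + 21) = √(21 + v - L))
t(14, -6)*31 = √(21 + 14 - 1*(-6))*31 = √(21 + 14 + 6)*31 = √41*31 = 31*√41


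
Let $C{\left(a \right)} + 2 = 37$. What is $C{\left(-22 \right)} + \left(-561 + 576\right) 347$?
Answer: $5240$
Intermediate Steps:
$C{\left(a \right)} = 35$ ($C{\left(a \right)} = -2 + 37 = 35$)
$C{\left(-22 \right)} + \left(-561 + 576\right) 347 = 35 + \left(-561 + 576\right) 347 = 35 + 15 \cdot 347 = 35 + 5205 = 5240$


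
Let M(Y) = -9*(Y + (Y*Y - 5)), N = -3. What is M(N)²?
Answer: 81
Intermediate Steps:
M(Y) = 45 - 9*Y - 9*Y² (M(Y) = -9*(Y + (Y² - 5)) = -9*(Y + (-5 + Y²)) = -9*(-5 + Y + Y²) = 45 - 9*Y - 9*Y²)
M(N)² = (45 - 9*(-3) - 9*(-3)²)² = (45 + 27 - 9*9)² = (45 + 27 - 81)² = (-9)² = 81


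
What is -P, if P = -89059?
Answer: 89059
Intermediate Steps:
-P = -1*(-89059) = 89059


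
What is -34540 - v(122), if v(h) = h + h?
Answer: -34784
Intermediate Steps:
v(h) = 2*h
-34540 - v(122) = -34540 - 2*122 = -34540 - 1*244 = -34540 - 244 = -34784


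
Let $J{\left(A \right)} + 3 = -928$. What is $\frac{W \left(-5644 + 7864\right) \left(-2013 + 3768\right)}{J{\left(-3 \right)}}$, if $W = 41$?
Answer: $- \frac{159740100}{931} \approx -1.7158 \cdot 10^{5}$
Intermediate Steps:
$J{\left(A \right)} = -931$ ($J{\left(A \right)} = -3 - 928 = -931$)
$\frac{W \left(-5644 + 7864\right) \left(-2013 + 3768\right)}{J{\left(-3 \right)}} = \frac{41 \left(-5644 + 7864\right) \left(-2013 + 3768\right)}{-931} = 41 \cdot 2220 \cdot 1755 \left(- \frac{1}{931}\right) = 41 \cdot 3896100 \left(- \frac{1}{931}\right) = 159740100 \left(- \frac{1}{931}\right) = - \frac{159740100}{931}$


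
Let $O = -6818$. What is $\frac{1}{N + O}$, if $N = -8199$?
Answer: $- \frac{1}{15017} \approx -6.6591 \cdot 10^{-5}$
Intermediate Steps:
$\frac{1}{N + O} = \frac{1}{-8199 - 6818} = \frac{1}{-15017} = - \frac{1}{15017}$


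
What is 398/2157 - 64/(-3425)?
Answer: 1501198/7387725 ≈ 0.20320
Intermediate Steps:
398/2157 - 64/(-3425) = 398*(1/2157) - 64*(-1/3425) = 398/2157 + 64/3425 = 1501198/7387725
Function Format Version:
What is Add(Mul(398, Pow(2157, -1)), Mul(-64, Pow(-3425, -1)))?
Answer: Rational(1501198, 7387725) ≈ 0.20320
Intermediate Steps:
Add(Mul(398, Pow(2157, -1)), Mul(-64, Pow(-3425, -1))) = Add(Mul(398, Rational(1, 2157)), Mul(-64, Rational(-1, 3425))) = Add(Rational(398, 2157), Rational(64, 3425)) = Rational(1501198, 7387725)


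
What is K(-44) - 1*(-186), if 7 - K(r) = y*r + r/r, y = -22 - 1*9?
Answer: -1172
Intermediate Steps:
y = -31 (y = -22 - 9 = -31)
K(r) = 6 + 31*r (K(r) = 7 - (-31*r + r/r) = 7 - (-31*r + 1) = 7 - (1 - 31*r) = 7 + (-1 + 31*r) = 6 + 31*r)
K(-44) - 1*(-186) = (6 + 31*(-44)) - 1*(-186) = (6 - 1364) + 186 = -1358 + 186 = -1172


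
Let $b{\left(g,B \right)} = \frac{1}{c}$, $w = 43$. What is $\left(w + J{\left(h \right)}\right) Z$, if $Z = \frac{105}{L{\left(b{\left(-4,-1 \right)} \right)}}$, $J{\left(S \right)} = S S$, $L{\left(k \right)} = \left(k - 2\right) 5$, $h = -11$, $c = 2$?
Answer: $-2296$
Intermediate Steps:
$b{\left(g,B \right)} = \frac{1}{2}$
$L{\left(k \right)} = -10 + 5 k$ ($L{\left(k \right)} = \left(-2 + k\right) 5 = -10 + 5 k$)
$J{\left(S \right)} = S^{2}$
$Z = -14$ ($Z = \frac{105}{-10 + 5 \cdot \frac{1}{2}} = \frac{105}{-10 + \frac{5}{2}} = \frac{105}{- \frac{15}{2}} = 105 \left(- \frac{2}{15}\right) = -14$)
$\left(w + J{\left(h \right)}\right) Z = \left(43 + \left(-11\right)^{2}\right) \left(-14\right) = \left(43 + 121\right) \left(-14\right) = 164 \left(-14\right) = -2296$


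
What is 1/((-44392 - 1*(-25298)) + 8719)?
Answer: -1/10375 ≈ -9.6386e-5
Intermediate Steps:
1/((-44392 - 1*(-25298)) + 8719) = 1/((-44392 + 25298) + 8719) = 1/(-19094 + 8719) = 1/(-10375) = -1/10375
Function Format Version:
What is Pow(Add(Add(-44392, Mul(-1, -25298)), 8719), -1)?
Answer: Rational(-1, 10375) ≈ -9.6386e-5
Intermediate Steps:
Pow(Add(Add(-44392, Mul(-1, -25298)), 8719), -1) = Pow(Add(Add(-44392, 25298), 8719), -1) = Pow(Add(-19094, 8719), -1) = Pow(-10375, -1) = Rational(-1, 10375)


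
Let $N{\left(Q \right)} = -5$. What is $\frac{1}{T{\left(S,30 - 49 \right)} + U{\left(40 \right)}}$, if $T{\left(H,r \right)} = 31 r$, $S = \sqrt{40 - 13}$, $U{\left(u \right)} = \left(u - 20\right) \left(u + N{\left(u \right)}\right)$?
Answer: $\frac{1}{111} \approx 0.009009$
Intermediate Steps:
$U{\left(u \right)} = \left(-20 + u\right) \left(-5 + u\right)$ ($U{\left(u \right)} = \left(u - 20\right) \left(u - 5\right) = \left(-20 + u\right) \left(-5 + u\right)$)
$S = 3 \sqrt{3}$ ($S = \sqrt{27} = 3 \sqrt{3} \approx 5.1962$)
$\frac{1}{T{\left(S,30 - 49 \right)} + U{\left(40 \right)}} = \frac{1}{31 \left(30 - 49\right) + \left(100 + 40^{2} - 1000\right)} = \frac{1}{31 \left(-19\right) + \left(100 + 1600 - 1000\right)} = \frac{1}{-589 + 700} = \frac{1}{111}$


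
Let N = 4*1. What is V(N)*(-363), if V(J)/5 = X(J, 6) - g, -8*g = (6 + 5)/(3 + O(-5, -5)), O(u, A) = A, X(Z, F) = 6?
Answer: -154275/16 ≈ -9642.2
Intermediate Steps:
g = 11/16 (g = -(6 + 5)/(8*(3 - 5)) = -11/(8*(-2)) = -11*(-1)/(8*2) = -⅛*(-11/2) = 11/16 ≈ 0.68750)
N = 4
V(J) = 425/16 (V(J) = 5*(6 - 1*11/16) = 5*(6 - 11/16) = 5*(85/16) = 425/16)
V(N)*(-363) = (425/16)*(-363) = -154275/16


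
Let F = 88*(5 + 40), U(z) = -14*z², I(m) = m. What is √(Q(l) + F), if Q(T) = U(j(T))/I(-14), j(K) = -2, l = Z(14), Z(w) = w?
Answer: 2*√991 ≈ 62.960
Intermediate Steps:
l = 14
Q(T) = 4 (Q(T) = -14*(-2)²/(-14) = -14*4*(-1/14) = -56*(-1/14) = 4)
F = 3960 (F = 88*45 = 3960)
√(Q(l) + F) = √(4 + 3960) = √3964 = 2*√991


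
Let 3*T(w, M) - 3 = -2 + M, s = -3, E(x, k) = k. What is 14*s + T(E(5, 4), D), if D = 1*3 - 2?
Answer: -124/3 ≈ -41.333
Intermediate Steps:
D = 1 (D = 3 - 2 = 1)
T(w, M) = ⅓ + M/3 (T(w, M) = 1 + (-2 + M)/3 = 1 + (-⅔ + M/3) = ⅓ + M/3)
14*s + T(E(5, 4), D) = 14*(-3) + (⅓ + (⅓)*1) = -42 + (⅓ + ⅓) = -42 + ⅔ = -124/3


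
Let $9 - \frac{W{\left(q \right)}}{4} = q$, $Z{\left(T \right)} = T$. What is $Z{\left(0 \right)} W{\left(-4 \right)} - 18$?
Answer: $-18$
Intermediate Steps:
$W{\left(q \right)} = 36 - 4 q$
$Z{\left(0 \right)} W{\left(-4 \right)} - 18 = 0 \left(36 - -16\right) - 18 = 0 \left(36 + 16\right) - 18 = 0 \cdot 52 - 18 = 0 - 18 = -18$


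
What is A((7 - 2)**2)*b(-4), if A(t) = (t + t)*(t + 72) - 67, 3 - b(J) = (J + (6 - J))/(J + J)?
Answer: 71745/4 ≈ 17936.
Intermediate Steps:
b(J) = 3 - 3/J (b(J) = 3 - (J + (6 - J))/(J + J) = 3 - 6/(2*J) = 3 - 6*1/(2*J) = 3 - 3/J)
A(t) = -67 + 2*t*(72 + t) (A(t) = (2*t)*(72 + t) - 67 = 2*t*(72 + t) - 67 = -67 + 2*t*(72 + t))
A((7 - 2)**2)*b(-4) = (-67 + 2*((7 - 2)**2)**2 + 144*(7 - 2)**2)*(3 - 3/(-4)) = (-67 + 2*(5**2)**2 + 144*5**2)*(3 - 3*(-1/4)) = (-67 + 2*25**2 + 144*25)*(3 + 3/4) = (-67 + 2*625 + 3600)*(15/4) = (-67 + 1250 + 3600)*(15/4) = 4783*(15/4) = 71745/4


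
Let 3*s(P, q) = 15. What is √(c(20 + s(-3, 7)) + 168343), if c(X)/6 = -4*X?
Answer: √167743 ≈ 409.56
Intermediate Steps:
s(P, q) = 5 (s(P, q) = (⅓)*15 = 5)
c(X) = -24*X (c(X) = 6*(-4*X) = -24*X)
√(c(20 + s(-3, 7)) + 168343) = √(-24*(20 + 5) + 168343) = √(-24*25 + 168343) = √(-600 + 168343) = √167743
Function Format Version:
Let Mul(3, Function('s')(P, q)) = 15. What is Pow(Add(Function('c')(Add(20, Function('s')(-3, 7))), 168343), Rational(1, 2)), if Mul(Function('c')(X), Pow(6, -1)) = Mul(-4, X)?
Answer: Pow(167743, Rational(1, 2)) ≈ 409.56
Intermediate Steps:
Function('s')(P, q) = 5 (Function('s')(P, q) = Mul(Rational(1, 3), 15) = 5)
Function('c')(X) = Mul(-24, X) (Function('c')(X) = Mul(6, Mul(-4, X)) = Mul(-24, X))
Pow(Add(Function('c')(Add(20, Function('s')(-3, 7))), 168343), Rational(1, 2)) = Pow(Add(Mul(-24, Add(20, 5)), 168343), Rational(1, 2)) = Pow(Add(Mul(-24, 25), 168343), Rational(1, 2)) = Pow(Add(-600, 168343), Rational(1, 2)) = Pow(167743, Rational(1, 2))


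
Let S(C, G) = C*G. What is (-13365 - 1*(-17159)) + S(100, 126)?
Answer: 16394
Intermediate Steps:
(-13365 - 1*(-17159)) + S(100, 126) = (-13365 - 1*(-17159)) + 100*126 = (-13365 + 17159) + 12600 = 3794 + 12600 = 16394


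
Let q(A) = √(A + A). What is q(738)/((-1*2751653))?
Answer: -6*√41/2751653 ≈ -1.3962e-5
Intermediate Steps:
q(A) = √2*√A (q(A) = √(2*A) = √2*√A)
q(738)/((-1*2751653)) = (√2*√738)/((-1*2751653)) = (√2*(3*√82))/(-2751653) = (6*√41)*(-1/2751653) = -6*√41/2751653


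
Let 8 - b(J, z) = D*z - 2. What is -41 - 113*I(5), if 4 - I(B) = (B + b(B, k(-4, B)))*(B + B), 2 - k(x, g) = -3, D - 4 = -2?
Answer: 5157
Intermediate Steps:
D = 2 (D = 4 - 2 = 2)
k(x, g) = 5 (k(x, g) = 2 - 1*(-3) = 2 + 3 = 5)
b(J, z) = 10 - 2*z (b(J, z) = 8 - (2*z - 2) = 8 - (-2 + 2*z) = 8 + (2 - 2*z) = 10 - 2*z)
I(B) = 4 - 2*B² (I(B) = 4 - (B + (10 - 2*5))*(B + B) = 4 - (B + (10 - 10))*2*B = 4 - (B + 0)*2*B = 4 - B*2*B = 4 - 2*B²)
-41 - 113*I(5) = -41 - 113*(4 - 2*5²) = -41 - 113*(4 - 2*25) = -41 - 113*(4 - 50) = -41 - 113*(-46) = -41 + 5198 = 5157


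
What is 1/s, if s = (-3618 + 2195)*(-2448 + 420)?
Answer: 1/2885844 ≈ 3.4652e-7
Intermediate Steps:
s = 2885844 (s = -1423*(-2028) = 2885844)
1/s = 1/2885844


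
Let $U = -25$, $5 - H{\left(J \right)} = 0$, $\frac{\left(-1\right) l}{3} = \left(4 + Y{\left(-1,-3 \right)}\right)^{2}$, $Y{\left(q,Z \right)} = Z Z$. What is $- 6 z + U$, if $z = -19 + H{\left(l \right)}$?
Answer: $59$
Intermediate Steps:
$Y{\left(q,Z \right)} = Z^{2}$
$l = -507$ ($l = - 3 \left(4 + \left(-3\right)^{2}\right)^{2} = - 3 \left(4 + 9\right)^{2} = - 3 \cdot 13^{2} = \left(-3\right) 169 = -507$)
$H{\left(J \right)} = 5$ ($H{\left(J \right)} = 5 - 0 = 5 + 0 = 5$)
$z = -14$ ($z = -19 + 5 = -14$)
$- 6 z + U = \left(-6\right) \left(-14\right) - 25 = 84 - 25 = 59$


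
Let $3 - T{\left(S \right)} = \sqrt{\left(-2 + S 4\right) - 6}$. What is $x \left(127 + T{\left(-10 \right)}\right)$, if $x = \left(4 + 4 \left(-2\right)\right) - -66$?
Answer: $8060 - 248 i \sqrt{3} \approx 8060.0 - 429.55 i$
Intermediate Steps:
$T{\left(S \right)} = 3 - \sqrt{-8 + 4 S}$ ($T{\left(S \right)} = 3 - \sqrt{\left(-2 + S 4\right) - 6} = 3 - \sqrt{\left(-2 + 4 S\right) - 6} = 3 - \sqrt{-8 + 4 S}$)
$x = 62$ ($x = \left(4 - 8\right) + 66 = -4 + 66 = 62$)
$x \left(127 + T{\left(-10 \right)}\right) = 62 \left(127 + \left(3 - 2 \sqrt{-2 - 10}\right)\right) = 62 \left(127 + \left(3 - 2 \sqrt{-12}\right)\right) = 62 \left(127 + \left(3 - 2 \cdot 2 i \sqrt{3}\right)\right) = 62 \left(127 + \left(3 - 4 i \sqrt{3}\right)\right) = 62 \left(130 - 4 i \sqrt{3}\right) = 8060 - 248 i \sqrt{3}$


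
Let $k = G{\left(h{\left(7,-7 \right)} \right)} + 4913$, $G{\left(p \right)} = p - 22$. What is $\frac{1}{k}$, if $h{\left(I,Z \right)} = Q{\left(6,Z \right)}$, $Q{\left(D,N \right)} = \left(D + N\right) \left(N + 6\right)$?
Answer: $\frac{1}{4892} \approx 0.00020442$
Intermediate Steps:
$Q{\left(D,N \right)} = \left(6 + N\right) \left(D + N\right)$ ($Q{\left(D,N \right)} = \left(D + N\right) \left(6 + N\right) = \left(6 + N\right) \left(D + N\right)$)
$h{\left(I,Z \right)} = 36 + Z^{2} + 12 Z$ ($h{\left(I,Z \right)} = Z^{2} + 6 \cdot 6 + 6 Z + 6 Z = Z^{2} + 36 + 6 Z + 6 Z = 36 + Z^{2} + 12 Z$)
$G{\left(p \right)} = -22 + p$ ($G{\left(p \right)} = p - 22 = -22 + p$)
$k = 4892$ ($k = \left(-22 + \left(36 + \left(-7\right)^{2} + 12 \left(-7\right)\right)\right) + 4913 = \left(-22 + \left(36 + 49 - 84\right)\right) + 4913 = \left(-22 + 1\right) + 4913 = -21 + 4913 = 4892$)
$\frac{1}{k} = \frac{1}{4892}$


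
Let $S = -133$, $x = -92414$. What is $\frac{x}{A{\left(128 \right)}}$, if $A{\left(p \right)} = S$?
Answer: $\frac{13202}{19} \approx 694.84$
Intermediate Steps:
$A{\left(p \right)} = -133$
$\frac{x}{A{\left(128 \right)}} = - \frac{92414}{-133} = \left(-92414\right) \left(- \frac{1}{133}\right) = \frac{13202}{19}$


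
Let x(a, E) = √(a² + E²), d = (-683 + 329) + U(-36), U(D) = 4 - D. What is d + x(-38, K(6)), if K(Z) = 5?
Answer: -314 + √1469 ≈ -275.67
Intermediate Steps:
d = -314 (d = (-683 + 329) + (4 - 1*(-36)) = -354 + (4 + 36) = -354 + 40 = -314)
x(a, E) = √(E² + a²)
d + x(-38, K(6)) = -314 + √(5² + (-38)²) = -314 + √(25 + 1444) = -314 + √1469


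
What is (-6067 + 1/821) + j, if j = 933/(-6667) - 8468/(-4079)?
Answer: -135413702982529/22326842953 ≈ -6065.1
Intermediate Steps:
j = 52650449/27194693 (j = 933*(-1/6667) - 8468*(-1/4079) = -933/6667 + 8468/4079 = 52650449/27194693 ≈ 1.9361)
(-6067 + 1/821) + j = (-6067 + 1/821) + 52650449/27194693 = -4981006/821 + 52650449/27194693 = -135413702982529/22326842953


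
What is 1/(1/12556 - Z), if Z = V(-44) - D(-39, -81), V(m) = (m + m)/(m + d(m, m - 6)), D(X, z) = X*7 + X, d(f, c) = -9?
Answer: -665468/208730891 ≈ -0.0031882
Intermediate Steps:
D(X, z) = 8*X (D(X, z) = 7*X + X = 8*X)
V(m) = 2*m/(-9 + m) (V(m) = (m + m)/(m - 9) = (2*m)/(-9 + m) = 2*m/(-9 + m))
Z = 16624/53 (Z = 2*(-44)/(-9 - 44) - 8*(-39) = 2*(-44)/(-53) - 1*(-312) = 2*(-44)*(-1/53) + 312 = 88/53 + 312 = 16624/53 ≈ 313.66)
1/(1/12556 - Z) = 1/(1/12556 - 1*16624/53) = 1/(1/12556 - 16624/53) = 1/(-208730891/665468) = -665468/208730891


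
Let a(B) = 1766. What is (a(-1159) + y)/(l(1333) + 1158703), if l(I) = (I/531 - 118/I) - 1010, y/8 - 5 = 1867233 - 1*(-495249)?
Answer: 6689515550913/409721723285 ≈ 16.327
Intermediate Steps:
y = 18899896 (y = 40 + 8*(1867233 - 1*(-495249)) = 40 + 8*(1867233 + 495249) = 40 + 8*2362482 = 40 + 18899856 = 18899896)
l(I) = -1010 - 118/I + I/531 (l(I) = (I*(1/531) - 118/I) - 1010 = (I/531 - 118/I) - 1010 = (-118/I + I/531) - 1010 = -1010 - 118/I + I/531)
(a(-1159) + y)/(l(1333) + 1158703) = (1766 + 18899896)/((-1010 - 118/1333 + (1/531)*1333) + 1158703) = 18901662/((-1010 - 118*1/1333 + 1333/531) + 1158703) = 18901662/((-1010 - 118/1333 + 1333/531) + 1158703) = 18901662/(-713186999/707823 + 1158703) = 18901662/(819443446570/707823) = 18901662*(707823/819443446570) = 6689515550913/409721723285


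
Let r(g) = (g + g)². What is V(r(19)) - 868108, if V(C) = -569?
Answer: -868677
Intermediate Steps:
r(g) = 4*g² (r(g) = (2*g)² = 4*g²)
V(r(19)) - 868108 = -569 - 868108 = -868677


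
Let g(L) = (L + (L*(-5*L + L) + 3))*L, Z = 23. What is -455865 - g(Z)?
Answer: -407795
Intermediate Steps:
g(L) = L*(3 + L - 4*L**2) (g(L) = (L + (L*(-4*L) + 3))*L = (L + (-4*L**2 + 3))*L = (L + (3 - 4*L**2))*L = (3 + L - 4*L**2)*L = L*(3 + L - 4*L**2))
-455865 - g(Z) = -455865 - 23*(3 + 23 - 4*23**2) = -455865 - 23*(3 + 23 - 4*529) = -455865 - 23*(3 + 23 - 2116) = -455865 - 23*(-2090) = -455865 - 1*(-48070) = -455865 + 48070 = -407795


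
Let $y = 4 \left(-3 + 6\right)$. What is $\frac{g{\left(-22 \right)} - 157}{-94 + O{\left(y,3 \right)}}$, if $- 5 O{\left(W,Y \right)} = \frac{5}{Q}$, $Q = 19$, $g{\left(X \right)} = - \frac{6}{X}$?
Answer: $\frac{32756}{19657} \approx 1.6664$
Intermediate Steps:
$y = 12$ ($y = 4 \cdot 3 = 12$)
$O{\left(W,Y \right)} = - \frac{1}{19}$ ($O{\left(W,Y \right)} = - \frac{5 \cdot \frac{1}{19}}{5} = \left(- \frac{1}{5}\right) \frac{5}{19} = - \frac{1}{19}$)
$\frac{g{\left(-22 \right)} - 157}{-94 + O{\left(y,3 \right)}} = \frac{- \frac{6}{-22} - 157}{-94 - \frac{1}{19}} = \frac{\left(-6\right) \left(- \frac{1}{22}\right) - 157}{- \frac{1787}{19}} = \left(\frac{3}{11} - 157\right) \left(- \frac{19}{1787}\right) = \left(- \frac{1724}{11}\right) \left(- \frac{19}{1787}\right) = \frac{32756}{19657}$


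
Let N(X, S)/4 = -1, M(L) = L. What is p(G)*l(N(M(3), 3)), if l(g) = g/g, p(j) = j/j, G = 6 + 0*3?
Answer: 1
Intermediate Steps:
N(X, S) = -4 (N(X, S) = 4*(-1) = -4)
G = 6 (G = 6 + 0 = 6)
p(j) = 1
l(g) = 1
p(G)*l(N(M(3), 3)) = 1*1 = 1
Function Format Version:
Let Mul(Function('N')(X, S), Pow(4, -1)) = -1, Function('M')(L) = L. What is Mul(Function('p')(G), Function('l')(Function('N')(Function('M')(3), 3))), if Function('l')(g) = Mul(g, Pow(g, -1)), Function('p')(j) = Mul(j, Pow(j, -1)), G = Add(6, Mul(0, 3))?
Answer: 1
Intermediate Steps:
Function('N')(X, S) = -4 (Function('N')(X, S) = Mul(4, -1) = -4)
G = 6 (G = Add(6, 0) = 6)
Function('p')(j) = 1
Function('l')(g) = 1
Mul(Function('p')(G), Function('l')(Function('N')(Function('M')(3), 3))) = Mul(1, 1) = 1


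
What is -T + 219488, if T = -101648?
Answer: 321136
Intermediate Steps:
-T + 219488 = -1*(-101648) + 219488 = 101648 + 219488 = 321136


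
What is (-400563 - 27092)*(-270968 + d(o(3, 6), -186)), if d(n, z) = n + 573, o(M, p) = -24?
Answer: 115646037445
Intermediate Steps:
d(n, z) = 573 + n
(-400563 - 27092)*(-270968 + d(o(3, 6), -186)) = (-400563 - 27092)*(-270968 + (573 - 24)) = -427655*(-270968 + 549) = -427655*(-270419) = 115646037445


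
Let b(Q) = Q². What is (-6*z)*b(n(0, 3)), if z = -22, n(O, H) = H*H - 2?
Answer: 6468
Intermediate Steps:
n(O, H) = -2 + H² (n(O, H) = H² - 2 = -2 + H²)
(-6*z)*b(n(0, 3)) = (-6*(-22))*(-2 + 3²)² = 132*(-2 + 9)² = 132*7² = 132*49 = 6468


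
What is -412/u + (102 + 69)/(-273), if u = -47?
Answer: 34813/4277 ≈ 8.1396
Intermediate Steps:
-412/u + (102 + 69)/(-273) = -412/(-47) + (102 + 69)/(-273) = -412*(-1/47) + 171*(-1/273) = 412/47 - 57/91 = 34813/4277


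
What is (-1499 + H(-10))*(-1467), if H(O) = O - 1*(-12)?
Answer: 2196099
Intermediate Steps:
H(O) = 12 + O (H(O) = O + 12 = 12 + O)
(-1499 + H(-10))*(-1467) = (-1499 + (12 - 10))*(-1467) = (-1499 + 2)*(-1467) = -1497*(-1467) = 2196099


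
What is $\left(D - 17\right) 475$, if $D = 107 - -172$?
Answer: $124450$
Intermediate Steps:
$D = 279$ ($D = 107 + 172 = 279$)
$\left(D - 17\right) 475 = \left(279 - 17\right) 475 = 262 \cdot 475 = 124450$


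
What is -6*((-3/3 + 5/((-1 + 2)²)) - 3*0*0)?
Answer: -24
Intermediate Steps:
-6*((-3/3 + 5/((-1 + 2)²)) - 3*0*0) = -6*((-3*⅓ + 5/(1²)) + 0*0) = -6*((-1 + 5/1) + 0) = -6*((-1 + 5*1) + 0) = -6*((-1 + 5) + 0) = -6*(4 + 0) = -6*4 = -24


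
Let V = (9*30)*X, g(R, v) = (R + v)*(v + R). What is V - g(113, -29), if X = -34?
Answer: -16236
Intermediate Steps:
g(R, v) = (R + v)**2 (g(R, v) = (R + v)*(R + v) = (R + v)**2)
V = -9180 (V = (9*30)*(-34) = 270*(-34) = -9180)
V - g(113, -29) = -9180 - (113 - 29)**2 = -9180 - 1*84**2 = -9180 - 1*7056 = -9180 - 7056 = -16236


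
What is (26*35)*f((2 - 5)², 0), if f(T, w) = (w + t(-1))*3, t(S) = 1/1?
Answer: 2730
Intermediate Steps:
t(S) = 1 (t(S) = 1*1 = 1)
f(T, w) = 3 + 3*w (f(T, w) = (w + 1)*3 = (1 + w)*3 = 3 + 3*w)
(26*35)*f((2 - 5)², 0) = (26*35)*(3 + 3*0) = 910*(3 + 0) = 910*3 = 2730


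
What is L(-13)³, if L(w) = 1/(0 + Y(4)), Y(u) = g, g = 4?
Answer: 1/64 ≈ 0.015625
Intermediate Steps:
Y(u) = 4
L(w) = ¼ (L(w) = 1/(0 + 4) = 1/4 = ¼)
L(-13)³ = (¼)³ = 1/64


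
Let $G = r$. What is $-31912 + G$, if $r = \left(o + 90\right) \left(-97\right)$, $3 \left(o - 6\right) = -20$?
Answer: $- \frac{121732}{3} \approx -40577.0$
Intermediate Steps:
$o = - \frac{2}{3}$ ($o = 6 + \frac{1}{3} \left(-20\right) = 6 - \frac{20}{3} = - \frac{2}{3} \approx -0.66667$)
$r = - \frac{25996}{3}$ ($r = \left(- \frac{2}{3} + 90\right) \left(-97\right) = \frac{268}{3} \left(-97\right) = - \frac{25996}{3} \approx -8665.3$)
$G = - \frac{25996}{3} \approx -8665.3$
$-31912 + G = -31912 - \frac{25996}{3} = - \frac{121732}{3}$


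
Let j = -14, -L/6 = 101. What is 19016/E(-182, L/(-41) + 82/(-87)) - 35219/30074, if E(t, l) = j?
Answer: -286190125/210518 ≈ -1359.5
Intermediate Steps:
L = -606 (L = -6*101 = -606)
E(t, l) = -14
19016/E(-182, L/(-41) + 82/(-87)) - 35219/30074 = 19016/(-14) - 35219/30074 = 19016*(-1/14) - 35219*1/30074 = -9508/7 - 35219/30074 = -286190125/210518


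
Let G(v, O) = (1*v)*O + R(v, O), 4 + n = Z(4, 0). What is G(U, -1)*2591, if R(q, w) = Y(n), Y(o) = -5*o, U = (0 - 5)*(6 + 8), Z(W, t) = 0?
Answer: 233190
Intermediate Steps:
n = -4 (n = -4 + 0 = -4)
U = -70 (U = -5*14 = -70)
R(q, w) = 20 (R(q, w) = -5*(-4) = 20)
G(v, O) = 20 + O*v (G(v, O) = (1*v)*O + 20 = v*O + 20 = O*v + 20 = 20 + O*v)
G(U, -1)*2591 = (20 - 1*(-70))*2591 = (20 + 70)*2591 = 90*2591 = 233190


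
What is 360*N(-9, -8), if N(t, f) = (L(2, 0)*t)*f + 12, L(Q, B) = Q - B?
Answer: 56160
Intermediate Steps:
N(t, f) = 12 + 2*f*t (N(t, f) = ((2 - 1*0)*t)*f + 12 = ((2 + 0)*t)*f + 12 = (2*t)*f + 12 = 2*f*t + 12 = 12 + 2*f*t)
360*N(-9, -8) = 360*(12 + 2*(-8)*(-9)) = 360*(12 + 144) = 360*156 = 56160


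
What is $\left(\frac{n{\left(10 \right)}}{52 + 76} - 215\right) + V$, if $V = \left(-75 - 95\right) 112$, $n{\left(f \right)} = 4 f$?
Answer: $- \frac{308075}{16} \approx -19255.0$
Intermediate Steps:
$V = -19040$ ($V = \left(-170\right) 112 = -19040$)
$\left(\frac{n{\left(10 \right)}}{52 + 76} - 215\right) + V = \left(\frac{4 \cdot 10}{52 + 76} - 215\right) - 19040 = \left(\frac{40}{128} - 215\right) - 19040 = \left(40 \cdot \frac{1}{128} - 215\right) - 19040 = \left(\frac{5}{16} - 215\right) - 19040 = - \frac{3435}{16} - 19040 = - \frac{308075}{16}$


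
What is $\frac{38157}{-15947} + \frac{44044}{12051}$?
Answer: $\frac{18656897}{14782869} \approx 1.2621$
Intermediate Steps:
$\frac{38157}{-15947} + \frac{44044}{12051} = 38157 \left(- \frac{1}{15947}\right) + 44044 \cdot \frac{1}{12051} = - \frac{38157}{15947} + \frac{3388}{927} = \frac{18656897}{14782869}$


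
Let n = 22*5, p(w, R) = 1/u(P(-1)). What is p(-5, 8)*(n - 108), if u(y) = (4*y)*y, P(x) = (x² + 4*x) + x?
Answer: 1/32 ≈ 0.031250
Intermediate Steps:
P(x) = x² + 5*x
u(y) = 4*y²
p(w, R) = 1/64 (p(w, R) = 1/(4*(-(5 - 1))²) = 1/(4*(-1*4)²) = 1/(4*(-4)²) = 1/(4*16) = 1/64)
n = 110
p(-5, 8)*(n - 108) = (110 - 108)/64 = (1/64)*2 = 1/32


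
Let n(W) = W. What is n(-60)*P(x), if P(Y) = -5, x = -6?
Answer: 300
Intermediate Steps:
n(-60)*P(x) = -60*(-5) = 300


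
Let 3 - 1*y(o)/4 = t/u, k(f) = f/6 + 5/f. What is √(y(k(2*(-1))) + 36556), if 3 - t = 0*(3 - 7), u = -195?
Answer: 22*√319215/65 ≈ 191.23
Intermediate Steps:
k(f) = 5/f + f/6 (k(f) = f*(⅙) + 5/f = f/6 + 5/f = 5/f + f/6)
t = 3 (t = 3 - 0*(3 - 7) = 3 - 0*(-4) = 3 - 1*0 = 3 + 0 = 3)
y(o) = 784/65 (y(o) = 12 - 12/(-195) = 12 - 12*(-1)/195 = 12 - 4*(-1/65) = 12 + 4/65 = 784/65)
√(y(k(2*(-1))) + 36556) = √(784/65 + 36556) = √(2376924/65) = 22*√319215/65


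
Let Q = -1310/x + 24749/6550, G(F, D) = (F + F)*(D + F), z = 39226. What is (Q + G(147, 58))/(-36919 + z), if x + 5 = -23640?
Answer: 622326330207/23819736550 ≈ 26.126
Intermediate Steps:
x = -23645 (x = -5 - 23640 = -23645)
G(F, D) = 2*F*(D + F) (G(F, D) = (2*F)*(D + F) = 2*F*(D + F))
Q = 118754121/30974950 (Q = -1310/(-23645) + 24749/6550 = -1310*(-1/23645) + 24749*(1/6550) = 262/4729 + 24749/6550 = 118754121/30974950 ≈ 3.8339)
(Q + G(147, 58))/(-36919 + z) = (118754121/30974950 + 2*147*(58 + 147))/(-36919 + 39226) = (118754121/30974950 + 2*147*205)/2307 = (118754121/30974950 + 60270)*(1/2307) = (1866978990621/30974950)*(1/2307) = 622326330207/23819736550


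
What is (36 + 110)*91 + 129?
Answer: 13415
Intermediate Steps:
(36 + 110)*91 + 129 = 146*91 + 129 = 13286 + 129 = 13415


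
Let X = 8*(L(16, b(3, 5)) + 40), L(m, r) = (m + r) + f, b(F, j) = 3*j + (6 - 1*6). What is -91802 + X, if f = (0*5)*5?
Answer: -91234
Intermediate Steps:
b(F, j) = 3*j (b(F, j) = 3*j + (6 - 6) = 3*j + 0 = 3*j)
f = 0 (f = 0*5 = 0)
L(m, r) = m + r (L(m, r) = (m + r) + 0 = m + r)
X = 568 (X = 8*((16 + 3*5) + 40) = 8*((16 + 15) + 40) = 8*(31 + 40) = 8*71 = 568)
-91802 + X = -91802 + 568 = -91234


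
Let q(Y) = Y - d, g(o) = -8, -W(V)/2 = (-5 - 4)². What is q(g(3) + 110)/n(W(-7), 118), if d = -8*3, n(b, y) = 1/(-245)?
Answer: -30870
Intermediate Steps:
W(V) = -162 (W(V) = -2*(-5 - 4)² = -2*(-9)² = -2*81 = -162)
n(b, y) = -1/245
d = -24
q(Y) = 24 + Y (q(Y) = Y - 1*(-24) = Y + 24 = 24 + Y)
q(g(3) + 110)/n(W(-7), 118) = (24 + (-8 + 110))/(-1/245) = (24 + 102)*(-245) = 126*(-245) = -30870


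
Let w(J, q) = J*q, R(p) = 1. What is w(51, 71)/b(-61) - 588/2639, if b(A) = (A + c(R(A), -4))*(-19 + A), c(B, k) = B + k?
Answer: 935037/1930240 ≈ 0.48442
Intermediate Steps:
b(A) = (-19 + A)*(-3 + A) (b(A) = (A + (1 - 4))*(-19 + A) = (A - 3)*(-19 + A) = (-3 + A)*(-19 + A) = (-19 + A)*(-3 + A))
w(51, 71)/b(-61) - 588/2639 = (51*71)/(57 + (-61)² - 22*(-61)) - 588/2639 = 3621/(57 + 3721 + 1342) - 588*1/2639 = 3621/5120 - 84/377 = 935037/1930240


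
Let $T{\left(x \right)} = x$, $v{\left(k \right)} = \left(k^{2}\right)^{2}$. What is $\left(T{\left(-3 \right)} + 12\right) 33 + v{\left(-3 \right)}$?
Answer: $378$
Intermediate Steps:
$v{\left(k \right)} = k^{4}$
$\left(T{\left(-3 \right)} + 12\right) 33 + v{\left(-3 \right)} = \left(-3 + 12\right) 33 + \left(-3\right)^{4} = 9 \cdot 33 + 81 = 297 + 81 = 378$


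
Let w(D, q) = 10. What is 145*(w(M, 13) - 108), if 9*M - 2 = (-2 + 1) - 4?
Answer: -14210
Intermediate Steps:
M = -1/3 (M = 2/9 + ((-2 + 1) - 4)/9 = 2/9 + (-1 - 4)/9 = 2/9 + (1/9)*(-5) = 2/9 - 5/9 = -1/3 ≈ -0.33333)
145*(w(M, 13) - 108) = 145*(10 - 108) = 145*(-98) = -14210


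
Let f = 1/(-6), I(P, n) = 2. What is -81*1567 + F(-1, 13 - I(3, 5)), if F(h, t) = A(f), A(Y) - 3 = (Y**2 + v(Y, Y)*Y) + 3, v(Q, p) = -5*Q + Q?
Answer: -1523053/12 ≈ -1.2692e+5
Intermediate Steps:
v(Q, p) = -4*Q
f = -1/6 ≈ -0.16667
A(Y) = 6 - 3*Y**2 (A(Y) = 3 + ((Y**2 + (-4*Y)*Y) + 3) = 3 + ((Y**2 - 4*Y**2) + 3) = 3 + (-3*Y**2 + 3) = 3 + (3 - 3*Y**2) = 6 - 3*Y**2)
F(h, t) = 71/12 (F(h, t) = 6 - 3*(-1/6)**2 = 6 - 3*1/36 = 6 - 1/12 = 71/12)
-81*1567 + F(-1, 13 - I(3, 5)) = -81*1567 + 71/12 = -126927 + 71/12 = -1523053/12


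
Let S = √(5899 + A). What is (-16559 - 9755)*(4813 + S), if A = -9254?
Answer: -126649282 - 26314*I*√3355 ≈ -1.2665e+8 - 1.5242e+6*I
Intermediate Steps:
S = I*√3355 (S = √(5899 - 9254) = √(-3355) = I*√3355 ≈ 57.922*I)
(-16559 - 9755)*(4813 + S) = (-16559 - 9755)*(4813 + I*√3355) = -26314*(4813 + I*√3355) = -126649282 - 26314*I*√3355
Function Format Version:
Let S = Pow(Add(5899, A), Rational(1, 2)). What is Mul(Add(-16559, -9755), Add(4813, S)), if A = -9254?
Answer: Add(-126649282, Mul(-26314, I, Pow(3355, Rational(1, 2)))) ≈ Add(-1.2665e+8, Mul(-1.5242e+6, I))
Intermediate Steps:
S = Mul(I, Pow(3355, Rational(1, 2))) (S = Pow(Add(5899, -9254), Rational(1, 2)) = Pow(-3355, Rational(1, 2)) = Mul(I, Pow(3355, Rational(1, 2))) ≈ Mul(57.922, I))
Mul(Add(-16559, -9755), Add(4813, S)) = Mul(Add(-16559, -9755), Add(4813, Mul(I, Pow(3355, Rational(1, 2))))) = Mul(-26314, Add(4813, Mul(I, Pow(3355, Rational(1, 2))))) = Add(-126649282, Mul(-26314, I, Pow(3355, Rational(1, 2))))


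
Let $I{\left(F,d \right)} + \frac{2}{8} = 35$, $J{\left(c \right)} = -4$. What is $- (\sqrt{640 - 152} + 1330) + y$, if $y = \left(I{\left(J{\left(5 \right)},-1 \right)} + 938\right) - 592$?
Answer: $- \frac{3797}{4} - 2 \sqrt{122} \approx -971.34$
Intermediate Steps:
$I{\left(F,d \right)} = \frac{139}{4}$ ($I{\left(F,d \right)} = - \frac{1}{4} + 35 = \frac{139}{4}$)
$y = \frac{1523}{4}$ ($y = \left(\frac{139}{4} + 938\right) - 592 = \frac{3891}{4} - 592 = \frac{1523}{4} \approx 380.75$)
$- (\sqrt{640 - 152} + 1330) + y = - (\sqrt{640 - 152} + 1330) + \frac{1523}{4} = - (\sqrt{488} + 1330) + \frac{1523}{4} = - (2 \sqrt{122} + 1330) + \frac{1523}{4} = - (1330 + 2 \sqrt{122}) + \frac{1523}{4} = \left(-1330 - 2 \sqrt{122}\right) + \frac{1523}{4} = - \frac{3797}{4} - 2 \sqrt{122}$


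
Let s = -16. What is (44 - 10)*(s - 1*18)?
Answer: -1156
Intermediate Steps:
(44 - 10)*(s - 1*18) = (44 - 10)*(-16 - 1*18) = 34*(-16 - 18) = 34*(-34) = -1156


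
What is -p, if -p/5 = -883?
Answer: -4415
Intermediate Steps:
p = 4415 (p = -5*(-883) = 4415)
-p = -1*4415 = -4415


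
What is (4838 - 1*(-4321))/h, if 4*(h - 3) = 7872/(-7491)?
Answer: 22870023/6835 ≈ 3346.0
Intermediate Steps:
h = 6835/2497 (h = 3 + (7872/(-7491))/4 = 3 + (7872*(-1/7491))/4 = 3 + (¼)*(-2624/2497) = 3 - 656/2497 = 6835/2497 ≈ 2.7373)
(4838 - 1*(-4321))/h = (4838 - 1*(-4321))/(6835/2497) = (4838 + 4321)*(2497/6835) = 9159*(2497/6835) = 22870023/6835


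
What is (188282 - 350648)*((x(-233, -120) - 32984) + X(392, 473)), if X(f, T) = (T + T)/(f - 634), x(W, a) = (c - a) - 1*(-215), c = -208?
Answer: 58690438020/11 ≈ 5.3355e+9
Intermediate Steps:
x(W, a) = 7 - a (x(W, a) = (-208 - a) - 1*(-215) = (-208 - a) + 215 = 7 - a)
X(f, T) = 2*T/(-634 + f) (X(f, T) = (2*T)/(-634 + f) = 2*T/(-634 + f))
(188282 - 350648)*((x(-233, -120) - 32984) + X(392, 473)) = (188282 - 350648)*(((7 - 1*(-120)) - 32984) + 2*473/(-634 + 392)) = -162366*(((7 + 120) - 32984) + 2*473/(-242)) = -162366*((127 - 32984) + 2*473*(-1/242)) = -162366*(-32857 - 43/11) = -162366*(-361470/11) = 58690438020/11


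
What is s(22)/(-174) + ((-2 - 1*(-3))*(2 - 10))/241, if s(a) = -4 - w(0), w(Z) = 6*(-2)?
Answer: -1660/20967 ≈ -0.079172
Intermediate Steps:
w(Z) = -12
s(a) = 8 (s(a) = -4 - 1*(-12) = -4 + 12 = 8)
s(22)/(-174) + ((-2 - 1*(-3))*(2 - 10))/241 = 8/(-174) + ((-2 - 1*(-3))*(2 - 10))/241 = 8*(-1/174) + ((-2 + 3)*(-8))*(1/241) = -4/87 + (1*(-8))*(1/241) = -4/87 - 8*1/241 = -4/87 - 8/241 = -1660/20967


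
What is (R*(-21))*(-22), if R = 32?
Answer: 14784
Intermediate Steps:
(R*(-21))*(-22) = (32*(-21))*(-22) = -672*(-22) = 14784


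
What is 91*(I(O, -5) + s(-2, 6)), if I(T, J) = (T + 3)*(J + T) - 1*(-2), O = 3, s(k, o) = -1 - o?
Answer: -1547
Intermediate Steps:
I(T, J) = 2 + (3 + T)*(J + T) (I(T, J) = (3 + T)*(J + T) + 2 = 2 + (3 + T)*(J + T))
91*(I(O, -5) + s(-2, 6)) = 91*((2 + 3² + 3*(-5) + 3*3 - 5*3) + (-1 - 1*6)) = 91*((2 + 9 - 15 + 9 - 15) + (-1 - 6)) = 91*(-10 - 7) = 91*(-17) = -1547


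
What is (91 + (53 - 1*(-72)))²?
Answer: 46656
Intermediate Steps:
(91 + (53 - 1*(-72)))² = (91 + (53 + 72))² = (91 + 125)² = 216² = 46656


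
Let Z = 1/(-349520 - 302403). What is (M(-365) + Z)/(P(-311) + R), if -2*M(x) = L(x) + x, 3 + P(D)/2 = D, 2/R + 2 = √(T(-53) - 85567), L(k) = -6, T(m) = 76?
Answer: -1623232072549298/5495362943700671 + 725590293*I*√9499/21981451774802684 ≈ -0.29538 + 3.2172e-6*I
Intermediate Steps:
Z = -1/651923 (Z = 1/(-651923) = -1/651923 ≈ -1.5339e-6)
R = 2/(-2 + 3*I*√9499) (R = 2/(-2 + √(76 - 85567)) = 2/(-2 + √(-85491)) = 2/(-2 + 3*I*√9499) ≈ -4.6786e-5 - 0.0068399*I)
P(D) = -6 + 2*D
M(x) = 3 - x/2 (M(x) = -(-6 + x)/2 = 3 - x/2)
(M(-365) + Z)/(P(-311) + R) = ((3 - ½*(-365)) - 1/651923)/((-6 + 2*(-311)) + (-4/85495 - 6*I*√9499/85495)) = ((3 + 365/2) - 1/651923)/((-6 - 622) + (-4/85495 - 6*I*√9499/85495)) = (371/2 - 1/651923)/(-628 + (-4/85495 - 6*I*√9499/85495)) = 241863431/(1303846*(-53690864/85495 - 6*I*√9499/85495))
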